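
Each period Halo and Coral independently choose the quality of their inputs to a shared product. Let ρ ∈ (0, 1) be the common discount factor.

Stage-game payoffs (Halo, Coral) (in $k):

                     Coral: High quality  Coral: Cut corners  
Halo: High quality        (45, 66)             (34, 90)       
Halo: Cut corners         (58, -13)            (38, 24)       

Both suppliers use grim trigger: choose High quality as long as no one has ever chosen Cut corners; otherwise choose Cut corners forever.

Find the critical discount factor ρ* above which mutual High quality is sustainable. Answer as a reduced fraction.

Halo: cooperation gives 45 each period; deviation gives 58 once then 38 forever.
  45/(1−ρ) ≥ 58 + 38ρ/(1−ρ) ⇒ ρ ≥ 13/20.
Coral: cooperation gives 66 each period; deviation gives 90 once then 24 forever.
  ρ ≥ 24/66 = 4/11.
Both must hold, so the binding constraint is Halo's: ρ ≥ 13/20.

13/20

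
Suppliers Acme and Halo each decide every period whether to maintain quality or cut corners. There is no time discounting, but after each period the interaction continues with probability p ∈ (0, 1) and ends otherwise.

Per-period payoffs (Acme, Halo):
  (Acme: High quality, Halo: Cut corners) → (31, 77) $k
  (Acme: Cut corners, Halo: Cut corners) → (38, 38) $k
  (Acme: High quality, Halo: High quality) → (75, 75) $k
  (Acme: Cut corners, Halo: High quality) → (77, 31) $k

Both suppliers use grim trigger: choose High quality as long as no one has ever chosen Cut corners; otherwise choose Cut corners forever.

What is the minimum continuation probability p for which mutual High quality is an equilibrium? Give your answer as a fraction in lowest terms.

2/39

Expected cooperation value is 75 + p·75 + p²·75 + … = 75/(1−p); deviation gives 77 + p·38/(1−p).
75 ≥ 77(1−p) + 38p ⇒ 39p ≥ 2 ⇒ p ≥ 2/39.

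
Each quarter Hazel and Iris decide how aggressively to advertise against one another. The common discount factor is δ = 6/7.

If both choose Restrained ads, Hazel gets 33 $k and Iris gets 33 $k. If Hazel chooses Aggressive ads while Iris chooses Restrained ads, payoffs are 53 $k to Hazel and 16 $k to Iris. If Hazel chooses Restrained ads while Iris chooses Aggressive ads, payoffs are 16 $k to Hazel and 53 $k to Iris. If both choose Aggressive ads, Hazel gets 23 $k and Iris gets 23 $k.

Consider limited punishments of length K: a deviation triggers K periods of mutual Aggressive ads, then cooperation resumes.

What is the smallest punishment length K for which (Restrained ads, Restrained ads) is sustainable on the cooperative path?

3

IC: δ(1−δ^K)/(1−δ) ≥ (53−33)/(33−23) = 2.
With δ = 6/7: need 1 − δ^K ≥ 2·(1−6/7)/(6/7), i.e. δ^K ≤ 0.6667.
Since (6/7)^2 = 0.7347 and (6/7)^3 = 0.6297, the smallest such K is 3.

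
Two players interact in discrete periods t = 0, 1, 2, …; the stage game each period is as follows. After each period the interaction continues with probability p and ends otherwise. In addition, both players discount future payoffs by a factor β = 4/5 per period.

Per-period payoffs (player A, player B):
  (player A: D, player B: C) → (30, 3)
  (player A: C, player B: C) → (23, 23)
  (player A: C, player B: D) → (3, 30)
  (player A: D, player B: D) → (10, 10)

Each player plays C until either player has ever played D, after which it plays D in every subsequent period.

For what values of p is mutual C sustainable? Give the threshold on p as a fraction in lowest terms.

Expected continuation weight on next period's payoff is β·p = 4/5·p, which plays the role of the discount factor.
Cooperation requires 4/5·p ≥ (30−23)/(30−10) = 7/20, hence p ≥ 7/16.

7/16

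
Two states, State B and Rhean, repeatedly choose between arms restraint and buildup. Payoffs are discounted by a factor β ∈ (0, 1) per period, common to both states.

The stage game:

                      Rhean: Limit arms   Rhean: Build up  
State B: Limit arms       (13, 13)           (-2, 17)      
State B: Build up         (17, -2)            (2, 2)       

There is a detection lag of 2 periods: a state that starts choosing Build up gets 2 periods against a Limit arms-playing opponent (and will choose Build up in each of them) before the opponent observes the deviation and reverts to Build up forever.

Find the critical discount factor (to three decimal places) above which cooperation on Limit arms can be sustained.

The best deviation is to choose Build up for all 2 undetected periods, earning 17 each, then 2 forever once detected.
Deviation value: 17(1−β^2)/(1−β) + 2β^2/(1−β); cooperation value: 13/(1−β).
IC: 13 ≥ 17(1−β^2) + 2β^2 = 17 − 15β^2.
So β^2 ≥ 4/15, giving β ≥ (4/15)^(1/2) ≈ 0.516.

0.516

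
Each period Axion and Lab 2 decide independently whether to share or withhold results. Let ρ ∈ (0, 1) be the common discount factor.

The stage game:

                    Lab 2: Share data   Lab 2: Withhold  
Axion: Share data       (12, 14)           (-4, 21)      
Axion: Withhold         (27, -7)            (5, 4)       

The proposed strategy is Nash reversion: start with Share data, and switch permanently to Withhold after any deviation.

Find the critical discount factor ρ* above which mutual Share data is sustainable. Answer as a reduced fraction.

15/22

For Axion: deviation gain 27−12 = 15, per-period punishment loss 12−5 = 7. IC gives ρ ≥ 15/22.
For Lab 2: gain 7, loss 10 per period, so ρ ≥ 7/17.
The tighter constraint is Axion's, so cooperation needs ρ ≥ 15/22.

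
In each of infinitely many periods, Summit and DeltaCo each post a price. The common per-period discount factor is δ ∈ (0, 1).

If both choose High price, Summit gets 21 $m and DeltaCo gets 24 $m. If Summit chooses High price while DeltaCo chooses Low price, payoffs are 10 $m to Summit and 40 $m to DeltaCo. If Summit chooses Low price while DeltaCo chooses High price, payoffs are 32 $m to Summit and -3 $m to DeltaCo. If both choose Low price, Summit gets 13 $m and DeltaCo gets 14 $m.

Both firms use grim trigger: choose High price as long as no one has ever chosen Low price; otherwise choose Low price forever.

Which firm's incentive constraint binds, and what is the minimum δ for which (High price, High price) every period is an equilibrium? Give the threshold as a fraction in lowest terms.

DeltaCo; δ ≥ 8/13

For Summit: deviation gain 32−21 = 11, per-period punishment loss 21−13 = 8. IC gives δ ≥ 11/19.
For DeltaCo: gain 16, loss 10 per period, so δ ≥ 16/26 = 8/13.
The tighter constraint is DeltaCo's, so cooperation needs δ ≥ 8/13.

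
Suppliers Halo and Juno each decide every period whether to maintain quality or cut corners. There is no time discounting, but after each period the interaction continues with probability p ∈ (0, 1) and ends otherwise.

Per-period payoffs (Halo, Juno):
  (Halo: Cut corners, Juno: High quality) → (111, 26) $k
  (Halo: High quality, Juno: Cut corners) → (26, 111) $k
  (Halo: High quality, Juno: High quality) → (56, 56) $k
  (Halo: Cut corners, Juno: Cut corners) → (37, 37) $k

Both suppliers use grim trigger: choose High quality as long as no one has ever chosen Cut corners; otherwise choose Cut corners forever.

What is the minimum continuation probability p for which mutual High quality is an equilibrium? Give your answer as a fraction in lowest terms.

55/74

Expected cooperation value is 56 + p·56 + p²·56 + … = 56/(1−p); deviation gives 111 + p·37/(1−p).
56 ≥ 111(1−p) + 37p ⇒ 74p ≥ 55 ⇒ p ≥ 55/74.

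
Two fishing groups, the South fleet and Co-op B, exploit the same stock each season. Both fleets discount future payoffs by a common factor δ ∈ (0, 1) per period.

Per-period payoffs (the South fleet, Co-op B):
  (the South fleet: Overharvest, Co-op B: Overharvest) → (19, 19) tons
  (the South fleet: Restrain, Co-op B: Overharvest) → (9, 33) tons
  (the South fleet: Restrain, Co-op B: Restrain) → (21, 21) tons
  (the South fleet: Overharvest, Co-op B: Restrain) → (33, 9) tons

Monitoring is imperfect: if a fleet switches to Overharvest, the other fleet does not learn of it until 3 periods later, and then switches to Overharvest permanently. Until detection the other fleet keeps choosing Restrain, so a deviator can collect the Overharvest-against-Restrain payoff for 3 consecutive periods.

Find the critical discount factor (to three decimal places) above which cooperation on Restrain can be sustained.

0.950

A deviator earns 33 for 3 periods, then 19 forever; cooperating earns 21 forever. Multiplying the IC by (1−δ):
21 ≥ 33(1−δ^3) + 19δ^3, so 14·δ^3 ≥ 12 and δ^3 ≥ 6/7.
δ ≥ (6/7)^(1/3) ≈ 0.950.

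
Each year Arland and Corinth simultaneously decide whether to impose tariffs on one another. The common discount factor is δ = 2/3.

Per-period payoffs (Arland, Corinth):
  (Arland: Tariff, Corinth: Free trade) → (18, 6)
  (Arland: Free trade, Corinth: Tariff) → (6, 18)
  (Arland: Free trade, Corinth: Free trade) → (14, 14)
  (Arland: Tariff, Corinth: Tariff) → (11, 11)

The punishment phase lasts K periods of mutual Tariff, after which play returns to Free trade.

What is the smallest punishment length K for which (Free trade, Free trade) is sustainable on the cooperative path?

Need Σ_{k=1}^{K} δ^k ≥ (18−14)/(14−11) = 1.3333 at δ = 2/3.
At K = 2 the sum is 1.1111 < 1.3333; at K = 3 it is 1.4074 ≥ 1.3333.
So the minimum punishment length is K = 3.

3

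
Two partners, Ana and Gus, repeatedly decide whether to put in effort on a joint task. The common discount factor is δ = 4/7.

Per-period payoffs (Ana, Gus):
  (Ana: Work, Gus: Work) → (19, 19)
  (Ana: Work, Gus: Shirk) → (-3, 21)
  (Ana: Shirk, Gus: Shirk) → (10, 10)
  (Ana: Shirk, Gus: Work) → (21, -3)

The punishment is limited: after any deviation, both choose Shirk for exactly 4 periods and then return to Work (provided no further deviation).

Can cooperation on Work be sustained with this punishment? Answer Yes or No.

IC: δ+…+δ^4 ≥ (21−19)/(19−10) = 2/9.
At δ = 4/7: partial sum = 1.1912 ≥ 0.2222. Cooperation sustainable.

Yes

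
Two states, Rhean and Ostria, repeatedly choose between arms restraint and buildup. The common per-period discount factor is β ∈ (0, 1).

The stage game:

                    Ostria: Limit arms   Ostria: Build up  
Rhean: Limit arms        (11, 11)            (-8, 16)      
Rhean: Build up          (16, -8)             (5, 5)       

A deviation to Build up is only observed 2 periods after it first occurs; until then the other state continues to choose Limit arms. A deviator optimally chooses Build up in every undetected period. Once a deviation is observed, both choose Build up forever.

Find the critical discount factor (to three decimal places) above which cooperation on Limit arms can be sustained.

Deviating for the 2 undetected periods gains 16−11 = 5 per period over cooperation, then loses 11−5 = 6 per period forever once punishment starts.
Gain: 5(1 + β + … + β^1); loss: 6·β^2/(1−β).
No profitable deviation ⇔ 5(1−β^2) ≤ 6·β^2, i.e. β^2 ≥ 5/(5+6) = 5/11.
Hence β ≥ (5/11)^(1/2) ≈ 0.674.

0.674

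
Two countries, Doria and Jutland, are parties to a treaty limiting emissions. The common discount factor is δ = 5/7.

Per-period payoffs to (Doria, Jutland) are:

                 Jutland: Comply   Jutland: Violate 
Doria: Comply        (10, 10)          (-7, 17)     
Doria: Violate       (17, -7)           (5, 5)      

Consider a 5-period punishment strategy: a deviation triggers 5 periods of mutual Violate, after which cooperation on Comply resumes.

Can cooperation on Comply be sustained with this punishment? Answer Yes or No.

Yes

Comparing payoff streams over the 6 periods until play realigns: cooperate → 10(1+δ+…+δ^5); deviate → 17 + 5(δ+…+δ^5).
Cooperation is sustained iff (10−5)(δ+…+δ^5) ≥ 17−10.
δ+…+δ^5 = 5/7·(1−(5/7)^5)/(1−5/7) = 2.0352, and (17−10)/(10−5) = 1.4000.
2.0352 ≥ 1.4000, so cooperation is sustainable.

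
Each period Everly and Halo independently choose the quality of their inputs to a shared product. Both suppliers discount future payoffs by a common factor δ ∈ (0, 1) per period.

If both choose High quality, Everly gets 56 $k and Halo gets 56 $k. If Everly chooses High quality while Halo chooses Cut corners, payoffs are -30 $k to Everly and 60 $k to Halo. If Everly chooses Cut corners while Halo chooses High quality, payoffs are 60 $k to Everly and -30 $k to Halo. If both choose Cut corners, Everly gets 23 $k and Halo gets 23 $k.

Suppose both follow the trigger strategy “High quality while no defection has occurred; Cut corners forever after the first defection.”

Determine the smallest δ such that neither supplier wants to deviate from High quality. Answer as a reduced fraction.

56/(1−δ) ≥ 60 + 23δ/(1−δ)
56 ≥ 60 − 37δ
δ ≥ 4/37.

4/37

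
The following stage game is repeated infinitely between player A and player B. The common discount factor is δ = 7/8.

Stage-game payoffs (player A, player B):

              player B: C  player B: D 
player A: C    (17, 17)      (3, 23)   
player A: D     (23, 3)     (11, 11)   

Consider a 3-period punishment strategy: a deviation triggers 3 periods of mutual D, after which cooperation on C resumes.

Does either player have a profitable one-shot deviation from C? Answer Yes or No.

IC: δ+…+δ^3 ≥ (23−17)/(17−11) = 1.
At δ = 7/8: partial sum = 2.3105 ≥ 1.0000. Cooperation sustainable.

No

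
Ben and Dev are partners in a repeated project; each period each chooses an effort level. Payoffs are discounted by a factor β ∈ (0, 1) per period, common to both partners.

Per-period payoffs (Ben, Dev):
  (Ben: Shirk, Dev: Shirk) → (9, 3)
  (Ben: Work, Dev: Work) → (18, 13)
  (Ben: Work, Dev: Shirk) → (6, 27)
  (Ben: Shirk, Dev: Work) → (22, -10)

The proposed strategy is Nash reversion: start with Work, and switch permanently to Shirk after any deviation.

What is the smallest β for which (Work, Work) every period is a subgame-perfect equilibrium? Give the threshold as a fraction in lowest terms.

Ben's threshold: (22−18)/(22−9) = 4/13.
Dev's threshold: (27−13)/(27−3) = 7/12.
4/13 < 7/12, so Dev binds and β* = 7/12.

7/12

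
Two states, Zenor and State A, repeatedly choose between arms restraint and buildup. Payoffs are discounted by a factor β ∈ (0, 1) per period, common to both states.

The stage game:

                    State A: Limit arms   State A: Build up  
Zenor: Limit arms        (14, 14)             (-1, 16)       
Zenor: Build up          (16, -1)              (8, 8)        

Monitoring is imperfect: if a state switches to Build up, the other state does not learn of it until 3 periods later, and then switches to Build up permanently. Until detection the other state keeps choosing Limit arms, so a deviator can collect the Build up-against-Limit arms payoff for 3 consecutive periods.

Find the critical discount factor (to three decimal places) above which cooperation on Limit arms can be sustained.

The best deviation is to choose Build up for all 3 undetected periods, earning 16 each, then 8 forever once detected.
Deviation value: 16(1−β^3)/(1−β) + 8β^3/(1−β); cooperation value: 14/(1−β).
IC: 14 ≥ 16(1−β^3) + 8β^3 = 16 − 8β^3.
So β^3 ≥ 2/8 = 1/4, giving β ≥ (1/4)^(1/3) ≈ 0.630.

0.630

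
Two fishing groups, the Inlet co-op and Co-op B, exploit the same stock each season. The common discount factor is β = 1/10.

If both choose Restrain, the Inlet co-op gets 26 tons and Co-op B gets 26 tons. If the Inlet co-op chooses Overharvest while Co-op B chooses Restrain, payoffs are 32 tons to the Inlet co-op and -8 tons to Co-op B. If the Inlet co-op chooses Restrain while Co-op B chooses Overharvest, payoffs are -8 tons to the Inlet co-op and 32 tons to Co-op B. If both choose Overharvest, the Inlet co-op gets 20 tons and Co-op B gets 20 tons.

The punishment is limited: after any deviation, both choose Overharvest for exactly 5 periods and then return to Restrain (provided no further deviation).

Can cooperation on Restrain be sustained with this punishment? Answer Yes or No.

IC: β+…+β^5 ≥ (32−26)/(26−20) = 1.
At β = 1/10: partial sum = 0.1111 < 1.0000. Cooperation not sustainable.

No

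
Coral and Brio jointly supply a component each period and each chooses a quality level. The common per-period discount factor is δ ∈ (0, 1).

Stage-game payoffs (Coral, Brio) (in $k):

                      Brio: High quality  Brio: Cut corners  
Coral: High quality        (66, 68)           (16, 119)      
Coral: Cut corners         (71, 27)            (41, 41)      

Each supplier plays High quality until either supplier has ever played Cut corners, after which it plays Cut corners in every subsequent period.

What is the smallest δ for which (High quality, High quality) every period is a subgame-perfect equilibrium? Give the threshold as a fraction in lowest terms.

For Coral: deviation gain 71−66 = 5, per-period punishment loss 66−41 = 25. IC gives δ ≥ 5/30 = 1/6.
For Brio: gain 51, loss 27 per period, so δ ≥ 51/78 = 17/26.
The tighter constraint is Brio's, so cooperation needs δ ≥ 17/26.

17/26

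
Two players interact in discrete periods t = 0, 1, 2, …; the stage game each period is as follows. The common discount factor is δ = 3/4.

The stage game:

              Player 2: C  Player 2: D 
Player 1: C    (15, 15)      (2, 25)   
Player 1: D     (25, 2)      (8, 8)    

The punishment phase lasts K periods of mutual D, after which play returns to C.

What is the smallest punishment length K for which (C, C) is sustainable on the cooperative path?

IC: δ(1−δ^K)/(1−δ) ≥ (25−15)/(15−8) = 10/7.
With δ = 3/4: need 1 − δ^K ≥ 10/7·(1−3/4)/(3/4), i.e. δ^K ≤ 0.5238.
Since (3/4)^2 = 0.5625 and (3/4)^3 = 0.4219, the smallest such K is 3.

3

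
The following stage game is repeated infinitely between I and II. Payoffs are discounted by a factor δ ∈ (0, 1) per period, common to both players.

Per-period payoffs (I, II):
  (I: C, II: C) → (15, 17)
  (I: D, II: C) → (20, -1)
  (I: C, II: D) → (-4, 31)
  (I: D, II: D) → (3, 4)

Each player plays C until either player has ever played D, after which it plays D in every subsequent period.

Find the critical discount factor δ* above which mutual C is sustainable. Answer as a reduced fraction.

For I: deviation gain 20−15 = 5, per-period punishment loss 15−3 = 12. IC gives δ ≥ 5/17.
For II: gain 14, loss 13 per period, so δ ≥ 14/27.
The tighter constraint is II's, so cooperation needs δ ≥ 14/27.

14/27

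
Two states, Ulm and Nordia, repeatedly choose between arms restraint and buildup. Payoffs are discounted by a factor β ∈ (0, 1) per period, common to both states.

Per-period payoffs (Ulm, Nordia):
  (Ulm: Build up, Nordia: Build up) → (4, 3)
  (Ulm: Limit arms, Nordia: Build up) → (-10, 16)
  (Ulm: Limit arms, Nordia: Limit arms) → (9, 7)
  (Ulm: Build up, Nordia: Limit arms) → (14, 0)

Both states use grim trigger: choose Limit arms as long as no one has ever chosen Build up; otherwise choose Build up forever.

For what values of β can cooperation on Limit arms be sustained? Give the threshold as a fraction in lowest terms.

9/13

For Ulm: deviation gain 14−9 = 5, per-period punishment loss 9−4 = 5. IC gives β ≥ 5/10 = 1/2.
For Nordia: gain 9, loss 4 per period, so β ≥ 9/13.
The tighter constraint is Nordia's, so cooperation needs β ≥ 9/13.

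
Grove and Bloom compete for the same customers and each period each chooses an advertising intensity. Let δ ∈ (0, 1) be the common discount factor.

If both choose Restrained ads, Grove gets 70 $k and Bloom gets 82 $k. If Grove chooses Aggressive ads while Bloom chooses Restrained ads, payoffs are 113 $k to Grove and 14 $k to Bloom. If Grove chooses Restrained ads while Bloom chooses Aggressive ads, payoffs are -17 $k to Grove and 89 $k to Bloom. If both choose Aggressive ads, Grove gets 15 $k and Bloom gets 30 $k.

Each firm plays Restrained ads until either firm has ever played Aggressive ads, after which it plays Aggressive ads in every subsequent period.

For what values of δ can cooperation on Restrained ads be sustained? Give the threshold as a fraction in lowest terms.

For Grove: deviation gain 113−70 = 43, per-period punishment loss 70−15 = 55. IC gives δ ≥ 43/98.
For Bloom: gain 7, loss 52 per period, so δ ≥ 7/59.
The tighter constraint is Grove's, so cooperation needs δ ≥ 43/98.

43/98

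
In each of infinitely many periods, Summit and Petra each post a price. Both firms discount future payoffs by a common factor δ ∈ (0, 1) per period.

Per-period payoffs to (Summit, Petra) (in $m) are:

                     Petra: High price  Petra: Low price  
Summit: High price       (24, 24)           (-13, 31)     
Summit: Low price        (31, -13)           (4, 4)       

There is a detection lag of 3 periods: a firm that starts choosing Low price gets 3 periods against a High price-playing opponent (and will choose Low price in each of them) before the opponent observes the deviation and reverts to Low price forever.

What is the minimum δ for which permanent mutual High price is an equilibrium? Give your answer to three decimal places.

A deviator earns 31 for 3 periods, then 4 forever; cooperating earns 24 forever. Multiplying the IC by (1−δ):
24 ≥ 31(1−δ^3) + 4δ^3, so 27·δ^3 ≥ 7 and δ^3 ≥ 7/27.
δ ≥ (7/27)^(1/3) ≈ 0.638.

0.638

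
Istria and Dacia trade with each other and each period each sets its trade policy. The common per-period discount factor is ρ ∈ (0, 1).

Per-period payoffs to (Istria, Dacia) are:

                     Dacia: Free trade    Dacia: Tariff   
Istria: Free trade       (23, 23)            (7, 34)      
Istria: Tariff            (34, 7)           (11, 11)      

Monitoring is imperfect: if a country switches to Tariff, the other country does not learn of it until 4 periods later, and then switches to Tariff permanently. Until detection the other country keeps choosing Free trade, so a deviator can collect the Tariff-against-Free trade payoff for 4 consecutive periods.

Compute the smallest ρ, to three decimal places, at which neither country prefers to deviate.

0.832

A deviator earns 34 for 4 periods, then 11 forever; cooperating earns 23 forever. Multiplying the IC by (1−ρ):
23 ≥ 34(1−ρ^4) + 11ρ^4, so 23·ρ^4 ≥ 11 and ρ^4 ≥ 11/23.
ρ ≥ (11/23)^(1/4) ≈ 0.832.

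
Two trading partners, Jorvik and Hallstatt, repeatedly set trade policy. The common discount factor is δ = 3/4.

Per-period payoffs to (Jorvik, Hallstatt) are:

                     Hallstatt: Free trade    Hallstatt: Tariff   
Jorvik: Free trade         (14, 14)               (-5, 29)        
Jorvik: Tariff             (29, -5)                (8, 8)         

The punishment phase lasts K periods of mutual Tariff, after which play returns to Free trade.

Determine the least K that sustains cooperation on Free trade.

IC: δ(1−δ^K)/(1−δ) ≥ (29−14)/(14−8) = 5/2.
With δ = 3/4: need 1 − δ^K ≥ 5/2·(1−3/4)/(3/4), i.e. δ^K ≤ 0.1667.
Since (3/4)^6 = 0.1780 and (3/4)^7 = 0.1335, the smallest such K is 7.

7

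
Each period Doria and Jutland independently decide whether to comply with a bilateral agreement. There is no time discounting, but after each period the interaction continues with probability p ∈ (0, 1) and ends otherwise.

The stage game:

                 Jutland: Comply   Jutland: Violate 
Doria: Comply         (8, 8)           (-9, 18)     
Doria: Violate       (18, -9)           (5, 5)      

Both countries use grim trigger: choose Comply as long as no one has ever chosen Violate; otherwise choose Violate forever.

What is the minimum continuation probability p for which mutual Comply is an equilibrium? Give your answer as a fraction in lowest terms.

Expected cooperation value is 8 + p·8 + p²·8 + … = 8/(1−p); deviation gives 18 + p·5/(1−p).
8 ≥ 18(1−p) + 5p ⇒ 13p ≥ 10 ⇒ p ≥ 10/13.

10/13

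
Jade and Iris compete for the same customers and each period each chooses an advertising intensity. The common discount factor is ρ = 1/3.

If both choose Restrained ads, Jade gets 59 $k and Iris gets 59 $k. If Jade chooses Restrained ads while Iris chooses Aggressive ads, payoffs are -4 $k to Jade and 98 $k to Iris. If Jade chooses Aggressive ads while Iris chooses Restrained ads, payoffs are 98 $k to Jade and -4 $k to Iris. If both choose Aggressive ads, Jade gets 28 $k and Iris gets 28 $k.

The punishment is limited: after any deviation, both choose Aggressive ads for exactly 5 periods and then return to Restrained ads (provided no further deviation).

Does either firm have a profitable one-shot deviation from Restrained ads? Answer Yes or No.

Yes

Comparing payoff streams over the 6 periods until play realigns: cooperate → 59(1+ρ+…+ρ^5); deviate → 98 + 28(ρ+…+ρ^5).
Cooperation is sustained iff (59−28)(ρ+…+ρ^5) ≥ 98−59.
ρ+…+ρ^5 = 1/3·(1−(1/3)^5)/(1−1/3) = 0.4979, and (98−59)/(59−28) = 1.2581.
0.4979 < 1.2581, so cooperation is not sustainable.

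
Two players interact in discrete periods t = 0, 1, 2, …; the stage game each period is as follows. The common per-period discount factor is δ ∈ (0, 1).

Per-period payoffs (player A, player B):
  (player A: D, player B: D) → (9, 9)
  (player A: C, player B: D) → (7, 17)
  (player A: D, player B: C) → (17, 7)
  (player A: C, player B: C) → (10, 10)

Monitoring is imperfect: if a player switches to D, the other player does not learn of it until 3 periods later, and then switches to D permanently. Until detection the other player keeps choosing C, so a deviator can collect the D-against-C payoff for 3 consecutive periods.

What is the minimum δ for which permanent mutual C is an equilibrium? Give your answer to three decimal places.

A deviator earns 17 for 3 periods, then 9 forever; cooperating earns 10 forever. Multiplying the IC by (1−δ):
10 ≥ 17(1−δ^3) + 9δ^3, so 8·δ^3 ≥ 7 and δ^3 ≥ 7/8.
δ ≥ (7/8)^(1/3) ≈ 0.956.

0.956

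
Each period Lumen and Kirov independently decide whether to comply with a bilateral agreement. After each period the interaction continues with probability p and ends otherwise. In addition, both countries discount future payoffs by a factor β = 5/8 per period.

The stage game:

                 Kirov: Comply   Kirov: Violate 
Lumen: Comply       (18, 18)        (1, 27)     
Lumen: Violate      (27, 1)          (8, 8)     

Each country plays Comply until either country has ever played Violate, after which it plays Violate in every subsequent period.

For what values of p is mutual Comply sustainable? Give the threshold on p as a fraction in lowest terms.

72/95

With continuation probability p and discount β, the effective per-period discount factor is βp.
Grim-trigger IC: βp ≥ (27−18)/(27−8) = 9/19.
So p ≥ (9/19)/(5/8) = 72/95.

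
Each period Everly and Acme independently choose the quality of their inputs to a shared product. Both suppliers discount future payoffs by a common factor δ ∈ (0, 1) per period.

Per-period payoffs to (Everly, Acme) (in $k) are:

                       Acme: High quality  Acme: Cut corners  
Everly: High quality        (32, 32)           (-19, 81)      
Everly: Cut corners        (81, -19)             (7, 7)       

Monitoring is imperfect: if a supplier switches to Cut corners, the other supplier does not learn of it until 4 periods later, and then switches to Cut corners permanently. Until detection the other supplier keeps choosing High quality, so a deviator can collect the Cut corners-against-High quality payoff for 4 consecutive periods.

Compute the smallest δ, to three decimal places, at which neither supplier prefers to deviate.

The best deviation is to choose Cut corners for all 4 undetected periods, earning 81 each, then 7 forever once detected.
Deviation value: 81(1−δ^4)/(1−δ) + 7δ^4/(1−δ); cooperation value: 32/(1−δ).
IC: 32 ≥ 81(1−δ^4) + 7δ^4 = 81 − 74δ^4.
So δ^4 ≥ 49/74, giving δ ≥ (49/74)^(1/4) ≈ 0.902.

0.902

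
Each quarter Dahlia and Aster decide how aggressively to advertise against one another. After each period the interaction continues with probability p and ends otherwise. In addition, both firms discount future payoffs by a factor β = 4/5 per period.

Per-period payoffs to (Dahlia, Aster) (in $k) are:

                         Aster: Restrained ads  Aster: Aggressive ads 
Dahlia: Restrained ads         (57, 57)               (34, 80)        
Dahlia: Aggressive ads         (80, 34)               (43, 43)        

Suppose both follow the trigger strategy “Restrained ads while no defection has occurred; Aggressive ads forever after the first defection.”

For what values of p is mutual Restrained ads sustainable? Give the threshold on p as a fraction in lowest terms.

115/148

With continuation probability p and discount β, the effective per-period discount factor is βp.
Grim-trigger IC: βp ≥ (80−57)/(80−43) = 23/37.
So p ≥ (23/37)/(4/5) = 115/148.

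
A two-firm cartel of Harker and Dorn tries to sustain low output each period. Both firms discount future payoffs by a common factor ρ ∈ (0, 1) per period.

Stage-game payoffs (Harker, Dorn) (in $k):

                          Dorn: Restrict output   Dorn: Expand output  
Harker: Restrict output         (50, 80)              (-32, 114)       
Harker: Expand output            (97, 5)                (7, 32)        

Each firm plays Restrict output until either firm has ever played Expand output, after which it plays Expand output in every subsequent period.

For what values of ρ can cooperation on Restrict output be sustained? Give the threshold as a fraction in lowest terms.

Harker's threshold: (97−50)/(97−7) = 47/90.
Dorn's threshold: (114−80)/(114−32) = 17/41.
47/90 > 17/41, so Harker binds and ρ* = 47/90.

47/90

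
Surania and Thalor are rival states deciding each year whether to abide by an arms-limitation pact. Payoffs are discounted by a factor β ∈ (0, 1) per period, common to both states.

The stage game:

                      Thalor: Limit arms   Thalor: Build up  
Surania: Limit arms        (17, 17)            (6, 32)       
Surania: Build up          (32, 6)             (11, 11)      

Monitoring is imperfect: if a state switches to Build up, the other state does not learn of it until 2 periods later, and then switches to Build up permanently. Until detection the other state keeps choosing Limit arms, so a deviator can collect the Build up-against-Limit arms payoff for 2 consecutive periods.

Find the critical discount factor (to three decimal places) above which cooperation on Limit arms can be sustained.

0.845

The best deviation is to choose Build up for all 2 undetected periods, earning 32 each, then 11 forever once detected.
Deviation value: 32(1−β^2)/(1−β) + 11β^2/(1−β); cooperation value: 17/(1−β).
IC: 17 ≥ 32(1−β^2) + 11β^2 = 32 − 21β^2.
So β^2 ≥ 15/21 = 5/7, giving β ≥ (5/7)^(1/2) ≈ 0.845.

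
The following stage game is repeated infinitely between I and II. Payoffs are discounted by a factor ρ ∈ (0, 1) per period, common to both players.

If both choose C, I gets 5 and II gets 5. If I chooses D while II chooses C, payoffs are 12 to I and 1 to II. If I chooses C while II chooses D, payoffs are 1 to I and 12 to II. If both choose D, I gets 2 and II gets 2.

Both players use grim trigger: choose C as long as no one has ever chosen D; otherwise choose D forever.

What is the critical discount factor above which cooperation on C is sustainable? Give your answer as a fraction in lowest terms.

7/10

One-period gain from deviating is 12 − 5 = 7. The loss is 5 − 2 = 3 in every subsequent period, with present value 3·ρ/(1−ρ).
Deviation is unprofitable when 3·ρ/(1−ρ) ≥ 7, i.e. ρ/(1−ρ) ≥ 7/3.
Equivalently ρ ≥ 7/(7+3) = 7/10.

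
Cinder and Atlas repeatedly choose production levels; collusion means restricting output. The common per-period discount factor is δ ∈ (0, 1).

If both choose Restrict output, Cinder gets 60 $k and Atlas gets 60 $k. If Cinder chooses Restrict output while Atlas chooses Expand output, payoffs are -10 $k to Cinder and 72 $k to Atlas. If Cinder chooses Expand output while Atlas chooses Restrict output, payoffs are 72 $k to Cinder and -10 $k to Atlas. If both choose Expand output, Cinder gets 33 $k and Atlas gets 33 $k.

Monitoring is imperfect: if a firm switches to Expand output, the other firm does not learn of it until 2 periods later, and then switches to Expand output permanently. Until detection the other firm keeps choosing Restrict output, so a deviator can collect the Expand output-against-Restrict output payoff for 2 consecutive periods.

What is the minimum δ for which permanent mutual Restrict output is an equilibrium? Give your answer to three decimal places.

The best deviation is to choose Expand output for all 2 undetected periods, earning 72 each, then 33 forever once detected.
Deviation value: 72(1−δ^2)/(1−δ) + 33δ^2/(1−δ); cooperation value: 60/(1−δ).
IC: 60 ≥ 72(1−δ^2) + 33δ^2 = 72 − 39δ^2.
So δ^2 ≥ 12/39 = 4/13, giving δ ≥ (4/13)^(1/2) ≈ 0.555.

0.555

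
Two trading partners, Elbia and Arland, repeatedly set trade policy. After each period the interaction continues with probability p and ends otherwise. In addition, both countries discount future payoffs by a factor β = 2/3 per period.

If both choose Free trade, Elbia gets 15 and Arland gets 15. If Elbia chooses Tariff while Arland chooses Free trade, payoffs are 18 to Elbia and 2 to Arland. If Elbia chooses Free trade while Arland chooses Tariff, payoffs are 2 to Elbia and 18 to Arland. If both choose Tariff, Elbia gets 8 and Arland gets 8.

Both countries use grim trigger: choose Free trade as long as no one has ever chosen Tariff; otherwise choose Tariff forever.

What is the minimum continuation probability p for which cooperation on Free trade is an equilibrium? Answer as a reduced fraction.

9/20

With continuation probability p and discount β, the effective per-period discount factor is βp.
Grim-trigger IC: βp ≥ (18−15)/(18−8) = 3/10.
So p ≥ (3/10)/(2/3) = 9/20.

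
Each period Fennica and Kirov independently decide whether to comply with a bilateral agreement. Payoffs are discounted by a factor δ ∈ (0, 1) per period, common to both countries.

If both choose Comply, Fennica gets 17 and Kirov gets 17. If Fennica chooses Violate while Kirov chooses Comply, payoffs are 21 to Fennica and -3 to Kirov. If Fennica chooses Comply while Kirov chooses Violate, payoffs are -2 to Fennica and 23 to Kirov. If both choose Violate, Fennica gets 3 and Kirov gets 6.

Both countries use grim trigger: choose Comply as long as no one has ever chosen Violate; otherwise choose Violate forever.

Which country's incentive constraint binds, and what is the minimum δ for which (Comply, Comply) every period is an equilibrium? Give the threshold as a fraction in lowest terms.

Kirov; δ ≥ 6/17

Fennica: cooperation gives 17 each period; deviation gives 21 once then 3 forever.
  17/(1−δ) ≥ 21 + 3δ/(1−δ) ⇒ δ ≥ 4/18 = 2/9.
Kirov: cooperation gives 17 each period; deviation gives 23 once then 6 forever.
  δ ≥ 6/17.
Both must hold, so the binding constraint is Kirov's: δ ≥ 6/17.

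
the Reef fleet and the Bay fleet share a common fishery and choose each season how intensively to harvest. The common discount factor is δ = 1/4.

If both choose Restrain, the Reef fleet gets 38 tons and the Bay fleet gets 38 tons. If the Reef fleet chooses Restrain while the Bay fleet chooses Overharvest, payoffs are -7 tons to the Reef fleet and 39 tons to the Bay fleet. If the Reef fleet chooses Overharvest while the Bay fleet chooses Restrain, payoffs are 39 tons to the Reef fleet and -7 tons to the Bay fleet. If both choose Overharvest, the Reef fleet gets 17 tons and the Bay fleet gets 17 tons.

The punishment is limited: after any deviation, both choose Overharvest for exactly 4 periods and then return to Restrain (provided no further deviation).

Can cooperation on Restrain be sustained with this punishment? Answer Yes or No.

Yes

IC: δ+…+δ^4 ≥ (39−38)/(38−17) = 1/21.
At δ = 1/4: partial sum = 0.3320 ≥ 0.0476. Cooperation sustainable.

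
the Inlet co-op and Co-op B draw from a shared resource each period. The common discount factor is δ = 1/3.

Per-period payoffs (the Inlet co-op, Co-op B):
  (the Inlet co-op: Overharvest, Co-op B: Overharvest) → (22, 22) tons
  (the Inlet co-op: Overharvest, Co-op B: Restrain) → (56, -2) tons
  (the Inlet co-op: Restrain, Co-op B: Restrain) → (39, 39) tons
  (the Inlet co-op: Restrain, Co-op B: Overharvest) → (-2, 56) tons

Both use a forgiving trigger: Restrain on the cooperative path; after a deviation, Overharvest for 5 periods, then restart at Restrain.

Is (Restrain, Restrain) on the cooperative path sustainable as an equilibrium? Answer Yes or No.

A one-shot deviation gives 56 now, then 22 for 5 periods, then back to 39.
Gain from deviating: (56−39) today; loss: (39−22) in each of the next 5 periods.
No-deviation condition: (39−22)(δ+…+δ^5) ≥ 56−39, i.e. δ+…+δ^5 ≥ 1.
At δ = 1/3: δ+…+δ^5 = 0.4979 < 1.0000.
So cooperation is not sustainable.

No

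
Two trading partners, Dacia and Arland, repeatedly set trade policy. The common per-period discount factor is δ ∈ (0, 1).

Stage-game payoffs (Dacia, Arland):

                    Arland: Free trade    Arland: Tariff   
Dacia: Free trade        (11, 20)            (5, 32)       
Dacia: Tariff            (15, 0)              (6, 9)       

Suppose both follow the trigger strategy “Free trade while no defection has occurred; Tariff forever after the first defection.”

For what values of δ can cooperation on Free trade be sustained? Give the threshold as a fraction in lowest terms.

Dacia's threshold: (15−11)/(15−6) = 4/9.
Arland's threshold: (32−20)/(32−9) = 12/23.
4/9 < 12/23, so Arland binds and δ* = 12/23.

12/23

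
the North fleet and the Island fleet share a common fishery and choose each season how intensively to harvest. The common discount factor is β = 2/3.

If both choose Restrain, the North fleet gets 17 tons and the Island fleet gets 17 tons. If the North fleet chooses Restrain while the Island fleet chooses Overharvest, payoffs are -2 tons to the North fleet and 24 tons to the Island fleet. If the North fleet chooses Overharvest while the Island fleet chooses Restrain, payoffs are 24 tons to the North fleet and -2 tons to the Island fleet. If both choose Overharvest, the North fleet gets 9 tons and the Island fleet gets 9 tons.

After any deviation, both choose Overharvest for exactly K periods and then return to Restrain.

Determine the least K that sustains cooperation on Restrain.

2

IC: β(1−β^K)/(1−β) ≥ (24−17)/(17−9) = 7/8.
With β = 2/3: need 1 − β^K ≥ 7/8·(1−2/3)/(2/3), i.e. β^K ≤ 0.5625.
Since (2/3)^1 = 0.6667 and (2/3)^2 = 0.4444, the smallest such K is 2.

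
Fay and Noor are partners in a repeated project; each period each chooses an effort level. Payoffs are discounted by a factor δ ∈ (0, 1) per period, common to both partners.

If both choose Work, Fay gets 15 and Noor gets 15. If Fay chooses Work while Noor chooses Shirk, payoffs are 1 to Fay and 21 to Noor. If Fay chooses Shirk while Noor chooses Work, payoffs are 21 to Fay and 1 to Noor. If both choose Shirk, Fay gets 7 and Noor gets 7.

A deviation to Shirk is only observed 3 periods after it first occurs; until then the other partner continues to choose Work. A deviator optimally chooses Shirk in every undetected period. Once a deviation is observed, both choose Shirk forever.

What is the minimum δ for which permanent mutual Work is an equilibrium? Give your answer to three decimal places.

0.754

Deviating for the 3 undetected periods gains 21−15 = 6 per period over cooperation, then loses 15−7 = 8 per period forever once punishment starts.
Gain: 6(1 + δ + … + δ^2); loss: 8·δ^3/(1−δ).
No profitable deviation ⇔ 6(1−δ^3) ≤ 8·δ^3, i.e. δ^3 ≥ 6/(6+8) = 3/7.
Hence δ ≥ (3/7)^(1/3) ≈ 0.754.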